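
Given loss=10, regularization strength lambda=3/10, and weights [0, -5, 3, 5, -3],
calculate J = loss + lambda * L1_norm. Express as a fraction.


L1 norm = sum(|w|) = 16. J = 10 + 3/10 * 16 = 74/5.

74/5


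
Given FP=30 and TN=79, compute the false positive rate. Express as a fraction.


FPR = FP / (FP + TN) = 30 / 109 = 30/109.

30/109


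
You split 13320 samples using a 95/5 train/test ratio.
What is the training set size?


Test set = 13320 * 5% = 666. Training set = 13320 - 666 = 12654.

12654


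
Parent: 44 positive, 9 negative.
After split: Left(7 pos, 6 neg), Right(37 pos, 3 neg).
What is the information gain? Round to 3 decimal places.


H(parent) = 0.6573. H(left) = 0.9957, H(right) = 0.3843. Weighted = (13/53)*0.9957 + (40/53)*0.3843 = 0.5343. IG = 0.6573 - 0.5343 = 0.1230, which rounds to 0.123.

0.123


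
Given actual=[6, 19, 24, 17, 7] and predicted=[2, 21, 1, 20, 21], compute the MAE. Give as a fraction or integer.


MAE = (1/5) * (|6-2|=4 + |19-21|=2 + |24-1|=23 + |17-20|=3 + |7-21|=14). Sum = 46. MAE = 46/5.

46/5


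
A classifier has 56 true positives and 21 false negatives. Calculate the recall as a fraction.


Recall = TP / (TP + FN) = 56 / 77 = 8/11.

8/11


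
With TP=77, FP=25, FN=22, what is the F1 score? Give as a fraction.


Precision = 77/102 = 77/102. Recall = 77/99 = 7/9. F1 = 2*P*R/(P+R) = 154/201.

154/201


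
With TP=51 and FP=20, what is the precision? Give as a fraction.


Precision = TP / (TP + FP) = 51 / 71 = 51/71.

51/71


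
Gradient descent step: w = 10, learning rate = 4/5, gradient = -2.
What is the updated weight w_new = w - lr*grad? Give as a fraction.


w_new = 10 - 4/5 * -2 = 10 - -8/5 = 58/5.

58/5


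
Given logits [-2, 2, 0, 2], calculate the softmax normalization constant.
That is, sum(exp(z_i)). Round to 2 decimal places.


Denom = e^-2=0.1353 + e^2=7.3891 + e^0=1.0000 + e^2=7.3891. Sum = 15.9135, which rounds to 15.91.

15.91


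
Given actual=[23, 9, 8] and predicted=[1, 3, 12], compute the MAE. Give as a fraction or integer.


MAE = (1/3) * (|23-1|=22 + |9-3|=6 + |8-12|=4). Sum = 32. MAE = 32/3.

32/3


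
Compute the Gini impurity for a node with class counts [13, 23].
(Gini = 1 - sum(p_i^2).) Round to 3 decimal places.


Total = 36. Proportions: 13/36, 23/36. sum(p_i^2) = 0.5386. Gini = 1 - 0.5386 = 0.4614, which rounds to 0.461.

0.461


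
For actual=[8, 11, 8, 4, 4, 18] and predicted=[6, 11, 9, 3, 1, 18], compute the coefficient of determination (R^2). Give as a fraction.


Mean(y) = 53/6. SS_res = 15. SS_tot = 821/6. R^2 = 1 - 15/(821/6) = 731/821.

731/821


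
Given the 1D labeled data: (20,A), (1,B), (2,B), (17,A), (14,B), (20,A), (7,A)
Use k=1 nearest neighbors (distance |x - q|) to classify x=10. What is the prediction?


Distances: |20-10|=10, |1-10|=9, |2-10|=8, |17-10|=7, |14-10|=4, |20-10|=10, |7-10|=3. 1 nearest: (7,A). Counts: {'A': 1}. Majority class: A.

A


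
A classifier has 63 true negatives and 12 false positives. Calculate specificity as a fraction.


Specificity = TN / (TN + FP) = 63 / 75 = 21/25.

21/25


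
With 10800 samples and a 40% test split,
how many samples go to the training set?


Test set = 10800 * 40% = 4320. Training set = 10800 - 4320 = 6480.

6480


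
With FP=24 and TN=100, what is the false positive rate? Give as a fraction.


FPR = FP / (FP + TN) = 24 / 124 = 6/31.

6/31


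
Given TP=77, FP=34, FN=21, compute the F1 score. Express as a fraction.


Precision = 77/111 = 77/111. Recall = 77/98 = 11/14. F1 = 2*P*R/(P+R) = 14/19.

14/19


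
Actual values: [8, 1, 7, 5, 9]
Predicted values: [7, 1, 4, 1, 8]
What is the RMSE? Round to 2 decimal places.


MSE = 5.4000. RMSE = sqrt(5.4000) = 2.32.

2.32


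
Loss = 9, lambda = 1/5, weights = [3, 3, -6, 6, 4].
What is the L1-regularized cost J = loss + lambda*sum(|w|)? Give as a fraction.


L1 norm = sum(|w|) = 22. J = 9 + 1/5 * 22 = 67/5.

67/5


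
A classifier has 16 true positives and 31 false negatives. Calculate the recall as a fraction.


Recall = TP / (TP + FN) = 16 / 47 = 16/47.

16/47


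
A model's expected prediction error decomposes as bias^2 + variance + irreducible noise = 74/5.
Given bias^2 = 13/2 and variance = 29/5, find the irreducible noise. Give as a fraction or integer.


Total error = bias^2 + variance + irreducible noise. So irreducible noise = 74/5 - 13/2 - 29/5 = 5/2.

5/2


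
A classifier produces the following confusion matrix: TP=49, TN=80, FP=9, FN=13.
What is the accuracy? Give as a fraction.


Accuracy = (TP + TN) / (TP + TN + FP + FN) = (49 + 80) / 151 = 129/151.

129/151


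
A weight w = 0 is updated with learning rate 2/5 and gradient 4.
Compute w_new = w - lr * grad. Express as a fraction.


w_new = 0 - 2/5 * 4 = 0 - 8/5 = -8/5.

-8/5


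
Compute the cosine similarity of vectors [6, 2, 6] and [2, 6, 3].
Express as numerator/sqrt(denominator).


dot = 42. |a|^2 = 76, |b|^2 = 49. cos = 42/sqrt(3724).

42/sqrt(3724)


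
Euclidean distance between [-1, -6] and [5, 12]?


d = sqrt(sum of squared differences). (-1-5)^2=36, (-6-12)^2=324. Sum = 360.

sqrt(360)


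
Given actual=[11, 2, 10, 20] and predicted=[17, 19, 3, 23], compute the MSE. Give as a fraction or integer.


MSE = (1/4) * ((11-17)^2=36 + (2-19)^2=289 + (10-3)^2=49 + (20-23)^2=9). Sum = 383. MSE = 383/4.

383/4


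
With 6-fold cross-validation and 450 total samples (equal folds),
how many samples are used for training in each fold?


Each validation fold has 450/6 = 75 samples. Training set = 450 - 75 = 375.

375


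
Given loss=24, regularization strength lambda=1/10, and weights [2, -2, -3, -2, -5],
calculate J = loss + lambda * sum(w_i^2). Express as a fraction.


L2 sq norm = sum(w^2) = 46. J = 24 + 1/10 * 46 = 143/5.

143/5


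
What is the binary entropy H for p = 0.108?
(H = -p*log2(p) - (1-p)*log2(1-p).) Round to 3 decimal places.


H = -0.108*log2(0.108) - 0.892*log2(0.892) = 0.494.

0.494


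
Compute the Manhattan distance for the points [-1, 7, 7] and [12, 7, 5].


d = sum of absolute differences: |-1-12|=13 + |7-7|=0 + |7-5|=2 = 15.

15


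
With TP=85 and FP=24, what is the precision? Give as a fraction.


Precision = TP / (TP + FP) = 85 / 109 = 85/109.

85/109


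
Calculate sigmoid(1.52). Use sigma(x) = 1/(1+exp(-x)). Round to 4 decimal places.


sigma(1.52) = 1/(1+e^(-1.52)) = 1/(1+0.218712) = 1/1.218712 = 0.8205.

0.8205


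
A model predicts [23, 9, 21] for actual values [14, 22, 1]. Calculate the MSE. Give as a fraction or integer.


MSE = (1/3) * ((14-23)^2=81 + (22-9)^2=169 + (1-21)^2=400). Sum = 650. MSE = 650/3.

650/3


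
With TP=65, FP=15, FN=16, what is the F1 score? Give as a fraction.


Precision = 65/80 = 13/16. Recall = 65/81 = 65/81. F1 = 2*P*R/(P+R) = 130/161.

130/161


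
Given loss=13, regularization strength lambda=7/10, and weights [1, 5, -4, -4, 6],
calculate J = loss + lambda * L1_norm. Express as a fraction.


L1 norm = sum(|w|) = 20. J = 13 + 7/10 * 20 = 27.

27


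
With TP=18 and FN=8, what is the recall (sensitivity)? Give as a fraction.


Recall = TP / (TP + FN) = 18 / 26 = 9/13.

9/13


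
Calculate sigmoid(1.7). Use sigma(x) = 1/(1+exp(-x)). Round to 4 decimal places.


sigma(1.7) = 1/(1+e^(-1.7)) = 1/(1+0.182684) = 1/1.182684 = 0.8455.

0.8455


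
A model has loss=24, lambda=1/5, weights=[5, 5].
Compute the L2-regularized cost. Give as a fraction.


L2 sq norm = sum(w^2) = 50. J = 24 + 1/5 * 50 = 34.

34


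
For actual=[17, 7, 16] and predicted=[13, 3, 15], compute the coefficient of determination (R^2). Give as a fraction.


Mean(y) = 40/3. SS_res = 33. SS_tot = 182/3. R^2 = 1 - 33/(182/3) = 83/182.

83/182


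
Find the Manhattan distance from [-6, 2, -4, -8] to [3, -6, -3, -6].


d = sum of absolute differences: |-6-3|=9 + |2--6|=8 + |-4--3|=1 + |-8--6|=2 = 20.

20


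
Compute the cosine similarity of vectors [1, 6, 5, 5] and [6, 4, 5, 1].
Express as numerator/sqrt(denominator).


dot = 60. |a|^2 = 87, |b|^2 = 78. cos = 60/sqrt(6786).

60/sqrt(6786)


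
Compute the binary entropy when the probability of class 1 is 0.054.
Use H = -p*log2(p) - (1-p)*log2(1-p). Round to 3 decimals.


H = -0.054*log2(0.054) - 0.946*log2(0.946) = 0.303.

0.303


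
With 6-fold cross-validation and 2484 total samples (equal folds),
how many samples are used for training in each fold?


Each validation fold has 2484/6 = 414 samples. Training set = 2484 - 414 = 2070.

2070


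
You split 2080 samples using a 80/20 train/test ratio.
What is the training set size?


Test set = 2080 * 20% = 416. Training set = 2080 - 416 = 1664.

1664


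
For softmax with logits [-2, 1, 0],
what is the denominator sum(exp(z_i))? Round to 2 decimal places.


Denom = e^-2=0.1353 + e^1=2.7183 + e^0=1.0000. Sum = 3.8536, which rounds to 3.85.

3.85


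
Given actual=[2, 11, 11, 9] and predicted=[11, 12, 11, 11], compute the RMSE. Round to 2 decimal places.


MSE = 21.5000. RMSE = sqrt(21.5000) = 4.64.

4.64


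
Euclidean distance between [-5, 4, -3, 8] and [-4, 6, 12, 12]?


d = sqrt(sum of squared differences). (-5--4)^2=1, (4-6)^2=4, (-3-12)^2=225, (8-12)^2=16. Sum = 246.

sqrt(246)


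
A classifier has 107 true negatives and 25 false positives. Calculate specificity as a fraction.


Specificity = TN / (TN + FP) = 107 / 132 = 107/132.

107/132


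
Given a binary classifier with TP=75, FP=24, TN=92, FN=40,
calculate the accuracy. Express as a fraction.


Accuracy = (TP + TN) / (TP + TN + FP + FN) = (75 + 92) / 231 = 167/231.

167/231


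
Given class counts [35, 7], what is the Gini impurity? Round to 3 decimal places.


Total = 42. Proportions: 35/42, 7/42. sum(p_i^2) = 0.7222. Gini = 1 - 0.7222 = 0.2778, which rounds to 0.278.

0.278


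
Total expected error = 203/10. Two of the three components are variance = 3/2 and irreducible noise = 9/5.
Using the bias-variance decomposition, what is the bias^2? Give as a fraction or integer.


Total error = bias^2 + variance + irreducible noise. So bias^2 = 203/10 - 3/2 - 9/5 = 17.

17


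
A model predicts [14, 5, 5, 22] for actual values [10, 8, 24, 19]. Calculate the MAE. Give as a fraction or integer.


MAE = (1/4) * (|10-14|=4 + |8-5|=3 + |24-5|=19 + |19-22|=3). Sum = 29. MAE = 29/4.

29/4


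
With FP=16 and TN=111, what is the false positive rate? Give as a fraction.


FPR = FP / (FP + TN) = 16 / 127 = 16/127.

16/127


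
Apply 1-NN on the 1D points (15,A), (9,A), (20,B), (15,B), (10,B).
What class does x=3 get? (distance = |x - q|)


Distances: |15-3|=12, |9-3|=6, |20-3|=17, |15-3|=12, |10-3|=7. 1 nearest: (9,A). Counts: {'A': 1}. Majority class: A.

A


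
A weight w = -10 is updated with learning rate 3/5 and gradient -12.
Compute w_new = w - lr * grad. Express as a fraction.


w_new = -10 - 3/5 * -12 = -10 - -36/5 = -14/5.

-14/5


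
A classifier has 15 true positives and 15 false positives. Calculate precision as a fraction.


Precision = TP / (TP + FP) = 15 / 30 = 1/2.

1/2


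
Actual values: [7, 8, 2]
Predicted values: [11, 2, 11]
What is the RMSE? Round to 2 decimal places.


MSE = 44.3333. RMSE = sqrt(44.3333) = 6.66.

6.66


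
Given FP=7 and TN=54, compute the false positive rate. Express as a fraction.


FPR = FP / (FP + TN) = 7 / 61 = 7/61.

7/61


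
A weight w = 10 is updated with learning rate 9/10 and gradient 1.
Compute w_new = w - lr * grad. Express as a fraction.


w_new = 10 - 9/10 * 1 = 10 - 9/10 = 91/10.

91/10


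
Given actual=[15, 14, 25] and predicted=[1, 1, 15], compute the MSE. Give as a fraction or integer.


MSE = (1/3) * ((15-1)^2=196 + (14-1)^2=169 + (25-15)^2=100). Sum = 465. MSE = 155.

155


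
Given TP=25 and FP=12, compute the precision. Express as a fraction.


Precision = TP / (TP + FP) = 25 / 37 = 25/37.

25/37


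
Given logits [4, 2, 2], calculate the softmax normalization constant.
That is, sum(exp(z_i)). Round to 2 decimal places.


Denom = e^4=54.5982 + e^2=7.3891 + e^2=7.3891. Sum = 69.3764, which rounds to 69.38.

69.38


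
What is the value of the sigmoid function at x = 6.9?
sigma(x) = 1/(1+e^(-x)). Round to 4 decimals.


sigma(6.9) = 1/(1+e^(-6.9)) = 1/(1+0.001008) = 1/1.001008 = 0.9990.

0.9990


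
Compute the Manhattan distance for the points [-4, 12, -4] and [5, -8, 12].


d = sum of absolute differences: |-4-5|=9 + |12--8|=20 + |-4-12|=16 = 45.

45


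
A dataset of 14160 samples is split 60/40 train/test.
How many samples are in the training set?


Test set = 14160 * 40% = 5664. Training set = 14160 - 5664 = 8496.

8496


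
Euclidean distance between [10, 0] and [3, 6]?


d = sqrt(sum of squared differences). (10-3)^2=49, (0-6)^2=36. Sum = 85.

sqrt(85)


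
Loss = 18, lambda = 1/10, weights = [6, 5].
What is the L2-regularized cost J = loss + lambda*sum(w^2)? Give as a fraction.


L2 sq norm = sum(w^2) = 61. J = 18 + 1/10 * 61 = 241/10.

241/10


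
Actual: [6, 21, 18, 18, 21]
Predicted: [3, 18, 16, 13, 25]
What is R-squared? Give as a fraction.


Mean(y) = 84/5. SS_res = 63. SS_tot = 774/5. R^2 = 1 - 63/(774/5) = 51/86.

51/86


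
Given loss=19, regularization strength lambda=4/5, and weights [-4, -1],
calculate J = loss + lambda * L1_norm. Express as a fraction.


L1 norm = sum(|w|) = 5. J = 19 + 4/5 * 5 = 23.

23


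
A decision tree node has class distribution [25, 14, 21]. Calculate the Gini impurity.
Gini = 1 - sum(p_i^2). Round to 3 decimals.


Total = 60. Proportions: 25/60, 14/60, 21/60. sum(p_i^2) = 0.3506. Gini = 1 - 0.3506 = 0.6494, which rounds to 0.649.

0.649


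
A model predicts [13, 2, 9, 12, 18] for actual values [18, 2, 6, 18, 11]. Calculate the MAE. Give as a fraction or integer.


MAE = (1/5) * (|18-13|=5 + |2-2|=0 + |6-9|=3 + |18-12|=6 + |11-18|=7). Sum = 21. MAE = 21/5.

21/5


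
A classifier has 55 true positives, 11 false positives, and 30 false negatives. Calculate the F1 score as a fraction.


Precision = 55/66 = 5/6. Recall = 55/85 = 11/17. F1 = 2*P*R/(P+R) = 110/151.

110/151


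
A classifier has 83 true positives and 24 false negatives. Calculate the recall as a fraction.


Recall = TP / (TP + FN) = 83 / 107 = 83/107.

83/107


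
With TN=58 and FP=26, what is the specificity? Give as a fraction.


Specificity = TN / (TN + FP) = 58 / 84 = 29/42.

29/42


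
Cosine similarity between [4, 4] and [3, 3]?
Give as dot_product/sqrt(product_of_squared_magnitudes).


dot = 24. |a|^2 = 32, |b|^2 = 18. cos = 24/sqrt(576).

24/sqrt(576)


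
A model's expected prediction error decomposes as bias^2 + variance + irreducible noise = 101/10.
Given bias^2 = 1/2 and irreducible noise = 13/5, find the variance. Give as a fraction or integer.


Total error = bias^2 + variance + irreducible noise. So variance = 101/10 - 1/2 - 13/5 = 7.

7


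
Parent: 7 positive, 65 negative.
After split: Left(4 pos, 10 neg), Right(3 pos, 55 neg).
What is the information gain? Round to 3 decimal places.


H(parent) = 0.4601. H(left) = 0.8631, H(right) = 0.2937. Weighted = (14/72)*0.8631 + (58/72)*0.2937 = 0.4044. IG = 0.4601 - 0.4044 = 0.0557, which rounds to 0.056.

0.056


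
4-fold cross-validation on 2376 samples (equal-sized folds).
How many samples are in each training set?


Each validation fold has 2376/4 = 594 samples. Training set = 2376 - 594 = 1782.

1782


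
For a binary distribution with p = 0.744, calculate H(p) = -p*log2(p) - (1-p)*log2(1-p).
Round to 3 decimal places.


H = -0.744*log2(0.744) - 0.256*log2(0.256) = 0.821.

0.821


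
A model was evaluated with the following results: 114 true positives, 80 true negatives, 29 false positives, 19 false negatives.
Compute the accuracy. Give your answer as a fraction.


Accuracy = (TP + TN) / (TP + TN + FP + FN) = (114 + 80) / 242 = 97/121.

97/121


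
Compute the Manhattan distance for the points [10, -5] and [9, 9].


d = sum of absolute differences: |10-9|=1 + |-5-9|=14 = 15.

15


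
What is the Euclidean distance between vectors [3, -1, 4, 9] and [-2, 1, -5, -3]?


d = sqrt(sum of squared differences). (3--2)^2=25, (-1-1)^2=4, (4--5)^2=81, (9--3)^2=144. Sum = 254.

sqrt(254)


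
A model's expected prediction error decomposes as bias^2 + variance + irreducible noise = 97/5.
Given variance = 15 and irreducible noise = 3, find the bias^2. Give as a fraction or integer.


Total error = bias^2 + variance + irreducible noise. So bias^2 = 97/5 - 15 - 3 = 7/5.

7/5


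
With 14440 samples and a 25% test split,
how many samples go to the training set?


Test set = 14440 * 25% = 3610. Training set = 14440 - 3610 = 10830.

10830


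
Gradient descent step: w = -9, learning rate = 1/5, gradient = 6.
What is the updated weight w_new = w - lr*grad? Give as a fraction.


w_new = -9 - 1/5 * 6 = -9 - 6/5 = -51/5.

-51/5


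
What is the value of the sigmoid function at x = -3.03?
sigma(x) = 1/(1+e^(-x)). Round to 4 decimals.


sigma(-3.03) = 1/(1+e^(3.03)) = 1/(1+20.697233) = 1/21.697233 = 0.0461.

0.0461


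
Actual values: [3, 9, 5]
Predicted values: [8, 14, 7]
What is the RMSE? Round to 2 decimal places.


MSE = 18.0000. RMSE = sqrt(18.0000) = 4.24.

4.24


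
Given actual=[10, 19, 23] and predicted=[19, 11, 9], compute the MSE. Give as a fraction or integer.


MSE = (1/3) * ((10-19)^2=81 + (19-11)^2=64 + (23-9)^2=196). Sum = 341. MSE = 341/3.

341/3


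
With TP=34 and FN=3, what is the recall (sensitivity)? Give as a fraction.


Recall = TP / (TP + FN) = 34 / 37 = 34/37.

34/37


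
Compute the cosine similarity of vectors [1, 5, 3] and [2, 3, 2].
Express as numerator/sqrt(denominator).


dot = 23. |a|^2 = 35, |b|^2 = 17. cos = 23/sqrt(595).

23/sqrt(595)


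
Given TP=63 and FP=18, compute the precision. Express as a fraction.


Precision = TP / (TP + FP) = 63 / 81 = 7/9.

7/9


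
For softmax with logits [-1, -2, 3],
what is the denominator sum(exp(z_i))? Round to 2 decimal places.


Denom = e^-1=0.3679 + e^-2=0.1353 + e^3=20.0855. Sum = 20.5887, which rounds to 20.59.

20.59


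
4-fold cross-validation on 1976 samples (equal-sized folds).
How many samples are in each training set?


Each validation fold has 1976/4 = 494 samples. Training set = 1976 - 494 = 1482.

1482


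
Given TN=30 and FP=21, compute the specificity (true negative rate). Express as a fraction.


Specificity = TN / (TN + FP) = 30 / 51 = 10/17.

10/17


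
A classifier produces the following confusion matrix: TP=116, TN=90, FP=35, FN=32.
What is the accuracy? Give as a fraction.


Accuracy = (TP + TN) / (TP + TN + FP + FN) = (116 + 90) / 273 = 206/273.

206/273


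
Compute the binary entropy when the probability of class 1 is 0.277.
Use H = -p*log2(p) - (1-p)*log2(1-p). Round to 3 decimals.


H = -0.277*log2(0.277) - 0.723*log2(0.723) = 0.851.

0.851


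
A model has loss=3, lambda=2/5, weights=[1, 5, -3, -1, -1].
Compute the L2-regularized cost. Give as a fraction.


L2 sq norm = sum(w^2) = 37. J = 3 + 2/5 * 37 = 89/5.

89/5


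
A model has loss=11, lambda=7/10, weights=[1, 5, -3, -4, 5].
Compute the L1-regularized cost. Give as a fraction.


L1 norm = sum(|w|) = 18. J = 11 + 7/10 * 18 = 118/5.

118/5


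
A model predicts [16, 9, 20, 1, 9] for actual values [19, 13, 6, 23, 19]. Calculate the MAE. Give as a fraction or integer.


MAE = (1/5) * (|19-16|=3 + |13-9|=4 + |6-20|=14 + |23-1|=22 + |19-9|=10). Sum = 53. MAE = 53/5.

53/5


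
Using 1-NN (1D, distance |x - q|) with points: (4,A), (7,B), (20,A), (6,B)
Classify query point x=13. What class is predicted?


Distances: |4-13|=9, |7-13|=6, |20-13|=7, |6-13|=7. 1 nearest: (7,B). Counts: {'B': 1}. Majority class: B.

B


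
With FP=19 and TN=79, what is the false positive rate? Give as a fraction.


FPR = FP / (FP + TN) = 19 / 98 = 19/98.

19/98


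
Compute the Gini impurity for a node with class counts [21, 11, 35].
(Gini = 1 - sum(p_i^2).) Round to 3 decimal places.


Total = 67. Proportions: 21/67, 11/67, 35/67. sum(p_i^2) = 0.3981. Gini = 1 - 0.3981 = 0.6019, which rounds to 0.602.

0.602


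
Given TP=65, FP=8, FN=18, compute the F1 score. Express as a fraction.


Precision = 65/73 = 65/73. Recall = 65/83 = 65/83. F1 = 2*P*R/(P+R) = 5/6.

5/6


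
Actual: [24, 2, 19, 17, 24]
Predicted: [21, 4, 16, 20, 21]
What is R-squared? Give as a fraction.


Mean(y) = 86/5. SS_res = 40. SS_tot = 1634/5. R^2 = 1 - 40/(1634/5) = 717/817.

717/817


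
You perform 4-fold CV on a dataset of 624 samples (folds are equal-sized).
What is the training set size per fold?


Each validation fold has 624/4 = 156 samples. Training set = 624 - 156 = 468.

468


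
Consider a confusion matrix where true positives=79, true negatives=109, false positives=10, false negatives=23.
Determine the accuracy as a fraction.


Accuracy = (TP + TN) / (TP + TN + FP + FN) = (79 + 109) / 221 = 188/221.

188/221


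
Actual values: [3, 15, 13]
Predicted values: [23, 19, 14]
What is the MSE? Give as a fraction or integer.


MSE = (1/3) * ((3-23)^2=400 + (15-19)^2=16 + (13-14)^2=1). Sum = 417. MSE = 139.

139


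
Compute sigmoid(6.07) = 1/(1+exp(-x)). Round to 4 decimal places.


sigma(6.07) = 1/(1+e^(-6.07)) = 1/(1+0.002311) = 1/1.002311 = 0.9977.

0.9977


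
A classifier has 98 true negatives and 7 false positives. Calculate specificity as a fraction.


Specificity = TN / (TN + FP) = 98 / 105 = 14/15.

14/15


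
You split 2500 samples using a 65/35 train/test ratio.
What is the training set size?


Test set = 2500 * 35% = 875. Training set = 2500 - 875 = 1625.

1625


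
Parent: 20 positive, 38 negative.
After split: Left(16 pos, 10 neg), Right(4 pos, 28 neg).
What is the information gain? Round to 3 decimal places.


H(parent) = 0.9294. H(left) = 0.9612, H(right) = 0.5436. Weighted = (26/58)*0.9612 + (32/58)*0.5436 = 0.7308. IG = 0.9294 - 0.7308 = 0.1986, which rounds to 0.199.

0.199


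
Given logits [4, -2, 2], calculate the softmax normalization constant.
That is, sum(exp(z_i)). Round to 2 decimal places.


Denom = e^4=54.5982 + e^-2=0.1353 + e^2=7.3891. Sum = 62.1226, which rounds to 62.12.

62.12


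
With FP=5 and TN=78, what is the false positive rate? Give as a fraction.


FPR = FP / (FP + TN) = 5 / 83 = 5/83.

5/83


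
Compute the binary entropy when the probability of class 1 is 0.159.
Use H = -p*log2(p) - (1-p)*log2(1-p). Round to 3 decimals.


H = -0.159*log2(0.159) - 0.841*log2(0.841) = 0.632.

0.632


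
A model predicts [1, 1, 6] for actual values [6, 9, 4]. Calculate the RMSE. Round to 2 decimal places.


MSE = 31.0000. RMSE = sqrt(31.0000) = 5.57.

5.57


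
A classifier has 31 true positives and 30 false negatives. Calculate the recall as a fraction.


Recall = TP / (TP + FN) = 31 / 61 = 31/61.

31/61


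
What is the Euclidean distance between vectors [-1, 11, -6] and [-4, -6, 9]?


d = sqrt(sum of squared differences). (-1--4)^2=9, (11--6)^2=289, (-6-9)^2=225. Sum = 523.

sqrt(523)


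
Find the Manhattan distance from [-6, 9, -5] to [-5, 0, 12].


d = sum of absolute differences: |-6--5|=1 + |9-0|=9 + |-5-12|=17 = 27.

27


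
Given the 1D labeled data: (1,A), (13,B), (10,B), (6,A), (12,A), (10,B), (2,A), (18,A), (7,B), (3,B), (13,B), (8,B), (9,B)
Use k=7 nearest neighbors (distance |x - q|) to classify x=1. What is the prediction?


Distances: |1-1|=0, |13-1|=12, |10-1|=9, |6-1|=5, |12-1|=11, |10-1|=9, |2-1|=1, |18-1|=17, |7-1|=6, |3-1|=2, |13-1|=12, |8-1|=7, |9-1|=8. 7 nearest: (1,A), (2,A), (3,B), (6,A), (7,B), (8,B), (9,B). Counts: {'A': 3, 'B': 4}. Majority class: B.

B


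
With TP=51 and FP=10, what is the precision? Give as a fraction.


Precision = TP / (TP + FP) = 51 / 61 = 51/61.

51/61


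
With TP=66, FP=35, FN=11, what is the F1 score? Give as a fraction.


Precision = 66/101 = 66/101. Recall = 66/77 = 6/7. F1 = 2*P*R/(P+R) = 66/89.

66/89


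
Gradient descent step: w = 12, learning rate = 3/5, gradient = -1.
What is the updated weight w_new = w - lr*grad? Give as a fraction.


w_new = 12 - 3/5 * -1 = 12 - -3/5 = 63/5.

63/5


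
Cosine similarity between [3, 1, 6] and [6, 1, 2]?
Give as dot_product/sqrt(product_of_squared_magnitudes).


dot = 31. |a|^2 = 46, |b|^2 = 41. cos = 31/sqrt(1886).

31/sqrt(1886)


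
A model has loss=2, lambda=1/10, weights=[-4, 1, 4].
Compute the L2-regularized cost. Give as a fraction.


L2 sq norm = sum(w^2) = 33. J = 2 + 1/10 * 33 = 53/10.

53/10


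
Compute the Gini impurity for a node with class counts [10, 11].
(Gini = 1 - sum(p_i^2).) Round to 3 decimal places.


Total = 21. Proportions: 10/21, 11/21. sum(p_i^2) = 0.5011. Gini = 1 - 0.5011 = 0.4989, which rounds to 0.499.

0.499


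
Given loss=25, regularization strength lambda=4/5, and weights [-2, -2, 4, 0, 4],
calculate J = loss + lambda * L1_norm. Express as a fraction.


L1 norm = sum(|w|) = 12. J = 25 + 4/5 * 12 = 173/5.

173/5


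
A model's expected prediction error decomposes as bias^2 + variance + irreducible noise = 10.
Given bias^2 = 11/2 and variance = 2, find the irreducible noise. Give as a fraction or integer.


Total error = bias^2 + variance + irreducible noise. So irreducible noise = 10 - 11/2 - 2 = 5/2.

5/2


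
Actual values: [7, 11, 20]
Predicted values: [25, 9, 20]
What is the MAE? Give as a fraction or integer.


MAE = (1/3) * (|7-25|=18 + |11-9|=2 + |20-20|=0). Sum = 20. MAE = 20/3.

20/3


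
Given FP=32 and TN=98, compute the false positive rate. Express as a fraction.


FPR = FP / (FP + TN) = 32 / 130 = 16/65.

16/65


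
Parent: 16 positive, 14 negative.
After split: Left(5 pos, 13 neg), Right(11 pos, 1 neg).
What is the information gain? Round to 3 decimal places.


H(parent) = 0.9968. H(left) = 0.8524, H(right) = 0.4138. Weighted = (18/30)*0.8524 + (12/30)*0.4138 = 0.6770. IG = 0.9968 - 0.6770 = 0.3198, which rounds to 0.320.

0.320


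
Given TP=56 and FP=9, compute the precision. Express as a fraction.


Precision = TP / (TP + FP) = 56 / 65 = 56/65.

56/65


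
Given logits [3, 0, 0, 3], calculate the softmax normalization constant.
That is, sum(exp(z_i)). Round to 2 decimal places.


Denom = e^3=20.0855 + e^0=1.0000 + e^0=1.0000 + e^3=20.0855. Sum = 42.1710, which rounds to 42.17.

42.17


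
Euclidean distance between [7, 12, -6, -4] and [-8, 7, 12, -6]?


d = sqrt(sum of squared differences). (7--8)^2=225, (12-7)^2=25, (-6-12)^2=324, (-4--6)^2=4. Sum = 578.

sqrt(578)


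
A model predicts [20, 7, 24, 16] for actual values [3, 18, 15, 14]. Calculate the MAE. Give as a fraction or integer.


MAE = (1/4) * (|3-20|=17 + |18-7|=11 + |15-24|=9 + |14-16|=2). Sum = 39. MAE = 39/4.

39/4


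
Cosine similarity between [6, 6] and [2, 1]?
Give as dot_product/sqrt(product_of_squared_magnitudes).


dot = 18. |a|^2 = 72, |b|^2 = 5. cos = 18/sqrt(360).

18/sqrt(360)


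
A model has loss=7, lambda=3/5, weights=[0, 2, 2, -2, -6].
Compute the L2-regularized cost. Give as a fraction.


L2 sq norm = sum(w^2) = 48. J = 7 + 3/5 * 48 = 179/5.

179/5


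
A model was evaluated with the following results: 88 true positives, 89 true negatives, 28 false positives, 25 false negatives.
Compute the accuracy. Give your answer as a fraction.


Accuracy = (TP + TN) / (TP + TN + FP + FN) = (88 + 89) / 230 = 177/230.

177/230


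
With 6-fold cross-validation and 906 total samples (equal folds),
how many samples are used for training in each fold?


Each validation fold has 906/6 = 151 samples. Training set = 906 - 151 = 755.

755


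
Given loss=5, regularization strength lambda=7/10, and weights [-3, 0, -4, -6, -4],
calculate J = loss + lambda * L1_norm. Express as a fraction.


L1 norm = sum(|w|) = 17. J = 5 + 7/10 * 17 = 169/10.

169/10


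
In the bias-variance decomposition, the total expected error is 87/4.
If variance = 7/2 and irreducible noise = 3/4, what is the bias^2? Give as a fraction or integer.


Total error = bias^2 + variance + irreducible noise. So bias^2 = 87/4 - 7/2 - 3/4 = 35/2.

35/2


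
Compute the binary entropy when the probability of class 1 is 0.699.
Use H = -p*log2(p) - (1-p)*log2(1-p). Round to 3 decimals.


H = -0.699*log2(0.699) - 0.301*log2(0.301) = 0.883.

0.883


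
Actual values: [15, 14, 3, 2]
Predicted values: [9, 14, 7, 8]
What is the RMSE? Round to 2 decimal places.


MSE = 22.0000. RMSE = sqrt(22.0000) = 4.69.

4.69


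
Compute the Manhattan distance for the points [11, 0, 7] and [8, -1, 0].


d = sum of absolute differences: |11-8|=3 + |0--1|=1 + |7-0|=7 = 11.

11


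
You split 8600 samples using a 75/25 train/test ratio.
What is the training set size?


Test set = 8600 * 25% = 2150. Training set = 8600 - 2150 = 6450.

6450


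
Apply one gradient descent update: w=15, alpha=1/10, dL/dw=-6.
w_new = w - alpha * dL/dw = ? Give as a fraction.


w_new = 15 - 1/10 * -6 = 15 - -3/5 = 78/5.

78/5


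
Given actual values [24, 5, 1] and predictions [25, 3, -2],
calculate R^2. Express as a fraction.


Mean(y) = 10. SS_res = 14. SS_tot = 302. R^2 = 1 - 14/(302) = 144/151.

144/151


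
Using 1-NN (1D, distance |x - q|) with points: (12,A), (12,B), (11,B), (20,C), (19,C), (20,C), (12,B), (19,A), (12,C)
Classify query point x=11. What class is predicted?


Distances: |12-11|=1, |12-11|=1, |11-11|=0, |20-11|=9, |19-11|=8, |20-11|=9, |12-11|=1, |19-11|=8, |12-11|=1. 1 nearest: (11,B). Counts: {'B': 1}. Majority class: B.

B


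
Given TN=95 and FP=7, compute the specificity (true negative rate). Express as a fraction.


Specificity = TN / (TN + FP) = 95 / 102 = 95/102.

95/102


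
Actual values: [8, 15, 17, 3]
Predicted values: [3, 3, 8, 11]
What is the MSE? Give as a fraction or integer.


MSE = (1/4) * ((8-3)^2=25 + (15-3)^2=144 + (17-8)^2=81 + (3-11)^2=64). Sum = 314. MSE = 157/2.

157/2


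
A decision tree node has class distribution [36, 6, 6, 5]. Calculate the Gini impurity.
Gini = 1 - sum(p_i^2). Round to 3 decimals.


Total = 53. Proportions: 36/53, 6/53, 6/53, 5/53. sum(p_i^2) = 0.4959. Gini = 1 - 0.4959 = 0.5041, which rounds to 0.504.

0.504


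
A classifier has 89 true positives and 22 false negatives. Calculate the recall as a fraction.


Recall = TP / (TP + FN) = 89 / 111 = 89/111.

89/111


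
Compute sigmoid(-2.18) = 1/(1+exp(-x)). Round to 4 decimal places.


sigma(-2.18) = 1/(1+e^(2.18)) = 1/(1+8.846306) = 1/9.846306 = 0.1016.

0.1016


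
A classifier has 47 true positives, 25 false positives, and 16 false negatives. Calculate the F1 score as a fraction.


Precision = 47/72 = 47/72. Recall = 47/63 = 47/63. F1 = 2*P*R/(P+R) = 94/135.

94/135


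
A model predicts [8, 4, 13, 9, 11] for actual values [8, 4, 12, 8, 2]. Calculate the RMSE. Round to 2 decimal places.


MSE = 16.6000. RMSE = sqrt(16.6000) = 4.07.

4.07


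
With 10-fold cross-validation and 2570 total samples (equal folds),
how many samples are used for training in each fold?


Each validation fold has 2570/10 = 257 samples. Training set = 2570 - 257 = 2313.

2313


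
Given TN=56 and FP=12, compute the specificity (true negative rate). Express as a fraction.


Specificity = TN / (TN + FP) = 56 / 68 = 14/17.

14/17


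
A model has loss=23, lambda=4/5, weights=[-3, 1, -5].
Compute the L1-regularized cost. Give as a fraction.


L1 norm = sum(|w|) = 9. J = 23 + 4/5 * 9 = 151/5.

151/5


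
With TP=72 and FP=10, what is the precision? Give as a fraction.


Precision = TP / (TP + FP) = 72 / 82 = 36/41.

36/41


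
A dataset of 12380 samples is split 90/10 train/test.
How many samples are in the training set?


Test set = 12380 * 10% = 1238. Training set = 12380 - 1238 = 11142.

11142


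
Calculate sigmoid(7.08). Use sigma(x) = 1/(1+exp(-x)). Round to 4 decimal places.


sigma(7.08) = 1/(1+e^(-7.08)) = 1/(1+0.000842) = 1/1.000842 = 0.9992.

0.9992


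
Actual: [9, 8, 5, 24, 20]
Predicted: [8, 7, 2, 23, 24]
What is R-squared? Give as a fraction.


Mean(y) = 66/5. SS_res = 28. SS_tot = 1374/5. R^2 = 1 - 28/(1374/5) = 617/687.

617/687


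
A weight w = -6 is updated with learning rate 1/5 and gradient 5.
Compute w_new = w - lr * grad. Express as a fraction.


w_new = -6 - 1/5 * 5 = -6 - 1 = -7.

-7


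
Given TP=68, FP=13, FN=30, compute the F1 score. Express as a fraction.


Precision = 68/81 = 68/81. Recall = 68/98 = 34/49. F1 = 2*P*R/(P+R) = 136/179.

136/179


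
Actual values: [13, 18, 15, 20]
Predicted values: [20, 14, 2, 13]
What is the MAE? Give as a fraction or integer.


MAE = (1/4) * (|13-20|=7 + |18-14|=4 + |15-2|=13 + |20-13|=7). Sum = 31. MAE = 31/4.

31/4


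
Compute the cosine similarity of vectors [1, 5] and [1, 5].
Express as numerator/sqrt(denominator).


dot = 26. |a|^2 = 26, |b|^2 = 26. cos = 26/sqrt(676).

26/sqrt(676)


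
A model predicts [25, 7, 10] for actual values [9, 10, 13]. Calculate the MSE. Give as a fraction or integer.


MSE = (1/3) * ((9-25)^2=256 + (10-7)^2=9 + (13-10)^2=9). Sum = 274. MSE = 274/3.

274/3


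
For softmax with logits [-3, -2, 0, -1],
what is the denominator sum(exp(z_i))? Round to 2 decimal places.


Denom = e^-3=0.0498 + e^-2=0.1353 + e^0=1.0000 + e^-1=0.3679. Sum = 1.5530, which rounds to 1.55.

1.55


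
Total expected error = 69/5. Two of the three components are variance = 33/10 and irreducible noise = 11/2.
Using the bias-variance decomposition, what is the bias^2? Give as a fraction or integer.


Total error = bias^2 + variance + irreducible noise. So bias^2 = 69/5 - 33/10 - 11/2 = 5.

5


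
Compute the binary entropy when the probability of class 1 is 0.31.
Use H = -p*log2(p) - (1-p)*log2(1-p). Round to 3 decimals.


H = -0.31*log2(0.31) - 0.69*log2(0.69) = 0.893.

0.893


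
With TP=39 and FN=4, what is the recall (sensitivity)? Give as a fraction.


Recall = TP / (TP + FN) = 39 / 43 = 39/43.

39/43


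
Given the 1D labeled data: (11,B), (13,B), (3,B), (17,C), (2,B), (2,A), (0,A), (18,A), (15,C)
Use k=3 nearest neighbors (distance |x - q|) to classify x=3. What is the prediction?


Distances: |11-3|=8, |13-3|=10, |3-3|=0, |17-3|=14, |2-3|=1, |2-3|=1, |0-3|=3, |18-3|=15, |15-3|=12. 3 nearest: (3,B), (2,A), (2,B). Counts: {'B': 2, 'A': 1}. Majority class: B.

B


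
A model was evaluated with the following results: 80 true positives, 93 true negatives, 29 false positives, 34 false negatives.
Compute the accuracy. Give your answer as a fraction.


Accuracy = (TP + TN) / (TP + TN + FP + FN) = (80 + 93) / 236 = 173/236.

173/236


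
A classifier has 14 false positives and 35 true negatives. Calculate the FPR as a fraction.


FPR = FP / (FP + TN) = 14 / 49 = 2/7.

2/7


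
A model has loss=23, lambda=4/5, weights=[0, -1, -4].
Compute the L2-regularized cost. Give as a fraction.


L2 sq norm = sum(w^2) = 17. J = 23 + 4/5 * 17 = 183/5.

183/5


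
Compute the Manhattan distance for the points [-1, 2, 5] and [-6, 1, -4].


d = sum of absolute differences: |-1--6|=5 + |2-1|=1 + |5--4|=9 = 15.

15


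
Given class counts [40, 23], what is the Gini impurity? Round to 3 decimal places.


Total = 63. Proportions: 40/63, 23/63. sum(p_i^2) = 0.5364. Gini = 1 - 0.5364 = 0.4636, which rounds to 0.464.

0.464


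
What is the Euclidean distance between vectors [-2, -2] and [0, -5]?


d = sqrt(sum of squared differences). (-2-0)^2=4, (-2--5)^2=9. Sum = 13.

sqrt(13)


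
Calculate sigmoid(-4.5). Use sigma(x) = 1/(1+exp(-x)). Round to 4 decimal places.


sigma(-4.5) = 1/(1+e^(4.5)) = 1/(1+90.017131) = 1/91.017131 = 0.0110.

0.0110


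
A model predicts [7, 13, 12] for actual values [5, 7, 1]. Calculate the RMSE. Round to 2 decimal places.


MSE = 53.6667. RMSE = sqrt(53.6667) = 7.33.

7.33


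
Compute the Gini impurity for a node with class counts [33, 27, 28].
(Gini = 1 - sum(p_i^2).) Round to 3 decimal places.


Total = 88. Proportions: 33/88, 27/88, 28/88. sum(p_i^2) = 0.3360. Gini = 1 - 0.3360 = 0.6640, which rounds to 0.664.

0.664


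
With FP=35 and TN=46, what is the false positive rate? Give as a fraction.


FPR = FP / (FP + TN) = 35 / 81 = 35/81.

35/81


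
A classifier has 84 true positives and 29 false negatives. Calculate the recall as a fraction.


Recall = TP / (TP + FN) = 84 / 113 = 84/113.

84/113


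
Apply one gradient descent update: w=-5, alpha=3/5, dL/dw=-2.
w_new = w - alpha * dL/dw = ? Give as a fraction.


w_new = -5 - 3/5 * -2 = -5 - -6/5 = -19/5.

-19/5


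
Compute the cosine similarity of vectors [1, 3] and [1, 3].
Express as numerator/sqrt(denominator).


dot = 10. |a|^2 = 10, |b|^2 = 10. cos = 10/sqrt(100).

10/sqrt(100)


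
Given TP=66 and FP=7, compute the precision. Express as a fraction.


Precision = TP / (TP + FP) = 66 / 73 = 66/73.

66/73


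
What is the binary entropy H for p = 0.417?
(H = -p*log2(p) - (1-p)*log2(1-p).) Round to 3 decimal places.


H = -0.417*log2(0.417) - 0.583*log2(0.583) = 0.980.

0.980


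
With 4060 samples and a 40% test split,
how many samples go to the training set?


Test set = 4060 * 40% = 1624. Training set = 4060 - 1624 = 2436.

2436


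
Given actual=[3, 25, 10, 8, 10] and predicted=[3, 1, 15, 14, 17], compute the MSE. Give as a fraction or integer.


MSE = (1/5) * ((3-3)^2=0 + (25-1)^2=576 + (10-15)^2=25 + (8-14)^2=36 + (10-17)^2=49). Sum = 686. MSE = 686/5.

686/5


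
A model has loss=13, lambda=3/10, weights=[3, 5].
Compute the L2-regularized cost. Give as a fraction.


L2 sq norm = sum(w^2) = 34. J = 13 + 3/10 * 34 = 116/5.

116/5


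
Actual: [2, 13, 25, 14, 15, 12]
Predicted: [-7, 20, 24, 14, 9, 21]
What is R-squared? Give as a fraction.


Mean(y) = 27/2. SS_res = 248. SS_tot = 539/2. R^2 = 1 - 248/(539/2) = 43/539.

43/539


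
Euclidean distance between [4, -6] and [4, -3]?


d = sqrt(sum of squared differences). (4-4)^2=0, (-6--3)^2=9. Sum = 9.

3


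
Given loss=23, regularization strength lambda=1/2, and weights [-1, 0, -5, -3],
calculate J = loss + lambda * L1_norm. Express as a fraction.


L1 norm = sum(|w|) = 9. J = 23 + 1/2 * 9 = 55/2.

55/2


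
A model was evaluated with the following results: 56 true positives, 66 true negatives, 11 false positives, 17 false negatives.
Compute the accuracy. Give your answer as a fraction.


Accuracy = (TP + TN) / (TP + TN + FP + FN) = (56 + 66) / 150 = 61/75.

61/75


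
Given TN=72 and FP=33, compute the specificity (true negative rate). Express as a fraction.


Specificity = TN / (TN + FP) = 72 / 105 = 24/35.

24/35


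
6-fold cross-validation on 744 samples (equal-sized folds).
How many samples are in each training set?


Each validation fold has 744/6 = 124 samples. Training set = 744 - 124 = 620.

620


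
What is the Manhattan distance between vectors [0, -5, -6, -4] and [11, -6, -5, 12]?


d = sum of absolute differences: |0-11|=11 + |-5--6|=1 + |-6--5|=1 + |-4-12|=16 = 29.

29


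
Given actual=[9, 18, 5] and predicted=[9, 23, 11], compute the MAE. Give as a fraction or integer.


MAE = (1/3) * (|9-9|=0 + |18-23|=5 + |5-11|=6). Sum = 11. MAE = 11/3.

11/3


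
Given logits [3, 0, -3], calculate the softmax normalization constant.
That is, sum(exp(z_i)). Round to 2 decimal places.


Denom = e^3=20.0855 + e^0=1.0000 + e^-3=0.0498. Sum = 21.1353, which rounds to 21.14.

21.14


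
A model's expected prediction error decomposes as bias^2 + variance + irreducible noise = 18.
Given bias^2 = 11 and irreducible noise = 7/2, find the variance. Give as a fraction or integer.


Total error = bias^2 + variance + irreducible noise. So variance = 18 - 11 - 7/2 = 7/2.

7/2
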